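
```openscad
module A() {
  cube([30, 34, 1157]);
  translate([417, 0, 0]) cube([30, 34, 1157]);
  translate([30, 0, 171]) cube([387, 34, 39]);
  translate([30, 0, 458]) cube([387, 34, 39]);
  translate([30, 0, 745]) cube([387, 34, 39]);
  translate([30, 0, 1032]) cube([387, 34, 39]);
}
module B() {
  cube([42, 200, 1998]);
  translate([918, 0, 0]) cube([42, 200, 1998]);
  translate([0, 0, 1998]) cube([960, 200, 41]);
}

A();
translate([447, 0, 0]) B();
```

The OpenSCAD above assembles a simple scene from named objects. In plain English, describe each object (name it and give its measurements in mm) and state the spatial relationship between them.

A is a straight ladder. Two 30×34 mm vertical rails, 1157 mm tall, stand 447 mm apart (outside-to-outside) with their front faces coplanar on the −y side. 4 rungs, each 34 mm deep and 39 mm tall, span between the inner faces of the rails, front faces flush with the rails. The lowest rung's underside is at z = 171 mm and rungs are spaced 287 mm apart (underside to underside).

B is a rectangular door frame: two vertical jambs of 42×200 mm section, 1998 mm tall, with a clear opening 876 mm wide between their inner faces. A header 41 mm tall and 200 mm deep lies on top of the jambs and spans the full outside width.

The door frame is against the ladder's +x side, with their −y faces flush.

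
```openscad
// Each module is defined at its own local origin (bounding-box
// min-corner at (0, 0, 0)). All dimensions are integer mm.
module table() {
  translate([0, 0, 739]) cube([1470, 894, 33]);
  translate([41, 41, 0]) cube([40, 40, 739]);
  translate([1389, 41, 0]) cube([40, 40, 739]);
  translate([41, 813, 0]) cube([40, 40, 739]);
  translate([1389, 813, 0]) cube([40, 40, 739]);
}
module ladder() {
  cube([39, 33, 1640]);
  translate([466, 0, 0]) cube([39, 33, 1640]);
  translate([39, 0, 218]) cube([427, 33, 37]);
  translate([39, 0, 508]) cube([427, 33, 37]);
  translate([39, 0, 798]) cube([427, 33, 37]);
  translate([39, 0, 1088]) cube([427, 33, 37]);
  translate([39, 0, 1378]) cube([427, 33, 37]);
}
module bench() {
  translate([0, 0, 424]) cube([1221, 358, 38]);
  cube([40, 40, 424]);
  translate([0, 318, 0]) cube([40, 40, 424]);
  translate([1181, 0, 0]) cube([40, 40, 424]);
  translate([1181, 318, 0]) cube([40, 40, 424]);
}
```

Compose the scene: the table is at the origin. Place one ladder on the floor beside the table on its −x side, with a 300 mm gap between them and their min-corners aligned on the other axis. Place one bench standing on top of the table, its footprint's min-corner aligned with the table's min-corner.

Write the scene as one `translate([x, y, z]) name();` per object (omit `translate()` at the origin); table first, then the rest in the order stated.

table();
translate([-805, 0, 0]) ladder();
translate([0, 0, 772]) bench();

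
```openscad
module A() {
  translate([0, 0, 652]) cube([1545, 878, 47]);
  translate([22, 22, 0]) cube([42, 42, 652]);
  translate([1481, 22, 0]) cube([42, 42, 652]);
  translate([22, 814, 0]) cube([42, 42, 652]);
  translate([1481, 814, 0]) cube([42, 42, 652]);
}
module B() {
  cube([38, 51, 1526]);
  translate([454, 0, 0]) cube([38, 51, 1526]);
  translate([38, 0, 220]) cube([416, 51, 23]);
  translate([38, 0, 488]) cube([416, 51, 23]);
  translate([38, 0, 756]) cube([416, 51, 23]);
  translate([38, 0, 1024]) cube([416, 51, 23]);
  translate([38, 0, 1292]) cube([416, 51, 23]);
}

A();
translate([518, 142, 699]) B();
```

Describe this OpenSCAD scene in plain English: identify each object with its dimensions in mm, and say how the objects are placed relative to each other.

A is a rectangular dining table. The top is 1545×878×47 mm with its upper surface at z = 699 mm. It stands on four 42×42 mm square legs, each inset 22 mm from the nearest pair of top edges, running from the floor to the underside of the top.

B is a straight ladder. Two 38×51 mm vertical rails, 1526 mm tall, stand 492 mm apart (outside-to-outside) with their front faces coplanar on the −y side. 5 rungs, each 51 mm deep and 23 mm tall, span between the inner faces of the rails, front faces flush with the rails. The lowest rung's underside is at z = 220 mm and rungs are spaced 268 mm apart (underside to underside).

The ladder is on top of the table.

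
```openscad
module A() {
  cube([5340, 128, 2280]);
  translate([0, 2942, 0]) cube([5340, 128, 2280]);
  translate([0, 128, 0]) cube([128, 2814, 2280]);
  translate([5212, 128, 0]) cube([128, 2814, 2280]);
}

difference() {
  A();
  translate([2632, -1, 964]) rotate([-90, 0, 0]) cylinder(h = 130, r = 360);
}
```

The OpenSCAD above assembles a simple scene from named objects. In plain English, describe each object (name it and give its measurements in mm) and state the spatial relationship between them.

A is the wall frame of a small rectangular building: four walls, each 2280 mm tall and 128 mm thick, enclosing a footprint 5340 mm (x) by 3070 mm (y) outside-to-outside, with no floor or roof. The front and back walls (the −y and +y sides) span the full width; the two side walls fit between them.

The house frame has a circular hole of radius 360 mm through its front wall, centred at (x = 2632, z = 964).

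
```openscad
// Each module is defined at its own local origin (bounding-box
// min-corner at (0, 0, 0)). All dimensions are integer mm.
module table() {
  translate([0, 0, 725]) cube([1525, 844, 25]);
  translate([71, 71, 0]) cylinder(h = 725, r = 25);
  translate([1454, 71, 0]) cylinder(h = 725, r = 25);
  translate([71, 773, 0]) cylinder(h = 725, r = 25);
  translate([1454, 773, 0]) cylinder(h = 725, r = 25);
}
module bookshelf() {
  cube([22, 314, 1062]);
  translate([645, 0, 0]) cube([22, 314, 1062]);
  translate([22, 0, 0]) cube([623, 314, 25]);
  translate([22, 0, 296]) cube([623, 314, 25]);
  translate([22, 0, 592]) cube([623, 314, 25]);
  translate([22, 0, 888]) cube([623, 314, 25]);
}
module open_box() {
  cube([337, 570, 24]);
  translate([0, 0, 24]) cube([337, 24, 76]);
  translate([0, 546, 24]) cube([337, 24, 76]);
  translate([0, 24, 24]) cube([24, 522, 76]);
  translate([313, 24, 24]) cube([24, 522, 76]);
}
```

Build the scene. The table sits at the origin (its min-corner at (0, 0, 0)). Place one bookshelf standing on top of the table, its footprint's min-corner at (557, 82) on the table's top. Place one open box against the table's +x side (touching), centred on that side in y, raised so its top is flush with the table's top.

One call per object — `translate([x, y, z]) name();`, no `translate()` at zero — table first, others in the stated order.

table();
translate([557, 82, 750]) bookshelf();
translate([1525, 137, 650]) open_box();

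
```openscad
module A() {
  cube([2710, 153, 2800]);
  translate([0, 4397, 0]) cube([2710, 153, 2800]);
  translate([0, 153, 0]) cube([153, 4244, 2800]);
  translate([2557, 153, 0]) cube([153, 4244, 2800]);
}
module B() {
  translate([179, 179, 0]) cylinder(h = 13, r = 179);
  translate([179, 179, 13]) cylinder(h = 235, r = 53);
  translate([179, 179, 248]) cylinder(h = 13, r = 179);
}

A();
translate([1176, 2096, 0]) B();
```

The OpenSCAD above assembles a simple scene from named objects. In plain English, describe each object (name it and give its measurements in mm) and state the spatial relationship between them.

A is the wall frame of a small rectangular building: four walls, each 2800 mm tall and 153 mm thick, enclosing a footprint 2710 mm (x) by 4550 mm (y) outside-to-outside, with no floor or roof. The front and back walls (the −y and +y sides) span the full width; the two side walls fit between them.

B is a spool: two coaxial disc flanges of radius 179 mm and thickness 13 mm, joined by a core cylinder of radius 53 mm and height 235 mm. The lower flange rests on z = 0 and the three cylinders share a vertical axis.

The spool sits inside the house frame, centred.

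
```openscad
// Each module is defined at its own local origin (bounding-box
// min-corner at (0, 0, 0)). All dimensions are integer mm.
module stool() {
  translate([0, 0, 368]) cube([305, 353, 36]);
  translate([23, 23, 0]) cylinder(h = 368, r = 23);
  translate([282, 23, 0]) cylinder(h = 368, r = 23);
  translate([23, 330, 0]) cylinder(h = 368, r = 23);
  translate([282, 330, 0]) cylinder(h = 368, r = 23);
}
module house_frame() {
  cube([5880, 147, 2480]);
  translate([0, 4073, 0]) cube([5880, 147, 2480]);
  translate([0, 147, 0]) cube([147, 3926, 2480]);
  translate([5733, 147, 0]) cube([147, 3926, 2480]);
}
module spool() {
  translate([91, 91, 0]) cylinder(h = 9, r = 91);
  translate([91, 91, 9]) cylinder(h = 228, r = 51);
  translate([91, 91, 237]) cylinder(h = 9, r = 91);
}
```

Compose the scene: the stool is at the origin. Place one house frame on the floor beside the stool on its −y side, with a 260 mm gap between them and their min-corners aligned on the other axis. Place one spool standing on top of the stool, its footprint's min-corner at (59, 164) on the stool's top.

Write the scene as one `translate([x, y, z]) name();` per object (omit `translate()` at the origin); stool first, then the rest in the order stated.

stool();
translate([0, -4480, 0]) house_frame();
translate([59, 164, 404]) spool();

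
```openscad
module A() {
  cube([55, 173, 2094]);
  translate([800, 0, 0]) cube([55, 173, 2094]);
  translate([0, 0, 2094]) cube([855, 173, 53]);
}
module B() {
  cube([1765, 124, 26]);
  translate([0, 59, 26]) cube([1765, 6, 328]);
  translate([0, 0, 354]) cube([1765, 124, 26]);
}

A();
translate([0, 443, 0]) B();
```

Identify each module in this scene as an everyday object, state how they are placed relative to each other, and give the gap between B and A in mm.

The I-beam's nearest face is 270 mm from the door frame's +y face.

A is a door frame. B is an I-beam. The I-beam is on the floor beside the door frame on its +y side. The gap between the I-beam and the door frame is 270 mm.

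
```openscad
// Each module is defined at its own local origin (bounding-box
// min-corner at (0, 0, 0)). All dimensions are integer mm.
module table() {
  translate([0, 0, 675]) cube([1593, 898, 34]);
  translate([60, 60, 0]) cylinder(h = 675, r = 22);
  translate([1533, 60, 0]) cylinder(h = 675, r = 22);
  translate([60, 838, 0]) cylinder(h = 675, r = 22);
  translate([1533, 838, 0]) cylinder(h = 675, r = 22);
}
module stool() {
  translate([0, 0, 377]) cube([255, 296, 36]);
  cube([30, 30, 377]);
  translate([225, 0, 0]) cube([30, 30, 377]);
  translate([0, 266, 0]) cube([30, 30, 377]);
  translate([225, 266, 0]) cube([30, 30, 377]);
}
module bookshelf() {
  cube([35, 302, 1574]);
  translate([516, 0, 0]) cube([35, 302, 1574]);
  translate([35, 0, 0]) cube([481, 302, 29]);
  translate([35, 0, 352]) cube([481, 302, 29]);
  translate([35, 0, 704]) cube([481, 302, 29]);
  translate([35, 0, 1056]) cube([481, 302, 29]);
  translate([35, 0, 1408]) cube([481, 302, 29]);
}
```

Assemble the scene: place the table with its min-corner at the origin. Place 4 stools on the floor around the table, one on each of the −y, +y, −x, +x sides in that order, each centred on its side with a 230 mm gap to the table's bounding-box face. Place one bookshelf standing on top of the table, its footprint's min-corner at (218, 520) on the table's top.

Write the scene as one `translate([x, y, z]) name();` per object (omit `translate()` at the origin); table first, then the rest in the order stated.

table();
translate([669, -526, 0]) stool();
translate([669, 1128, 0]) stool();
translate([-485, 301, 0]) stool();
translate([1823, 301, 0]) stool();
translate([218, 520, 709]) bookshelf();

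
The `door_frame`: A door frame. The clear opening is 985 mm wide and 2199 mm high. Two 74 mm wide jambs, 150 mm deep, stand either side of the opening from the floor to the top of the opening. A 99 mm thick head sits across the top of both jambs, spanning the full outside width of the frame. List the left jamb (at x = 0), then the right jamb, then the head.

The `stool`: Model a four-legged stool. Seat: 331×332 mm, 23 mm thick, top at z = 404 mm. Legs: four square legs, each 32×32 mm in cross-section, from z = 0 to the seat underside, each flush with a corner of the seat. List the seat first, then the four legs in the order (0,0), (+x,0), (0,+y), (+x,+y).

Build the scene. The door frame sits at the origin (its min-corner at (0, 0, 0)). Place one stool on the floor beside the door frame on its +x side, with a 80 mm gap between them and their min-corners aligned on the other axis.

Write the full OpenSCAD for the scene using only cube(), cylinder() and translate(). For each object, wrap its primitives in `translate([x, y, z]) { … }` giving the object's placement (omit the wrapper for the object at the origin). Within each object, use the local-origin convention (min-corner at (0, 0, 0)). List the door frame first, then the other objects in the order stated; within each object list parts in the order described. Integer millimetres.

cube([74, 150, 2199]);
translate([1059, 0, 0]) cube([74, 150, 2199]);
translate([0, 0, 2199]) cube([1133, 150, 99]);
translate([1213, 0, 0]) {
  translate([0, 0, 381]) cube([331, 332, 23]);
  cube([32, 32, 381]);
  translate([299, 0, 0]) cube([32, 32, 381]);
  translate([0, 300, 0]) cube([32, 32, 381]);
  translate([299, 300, 0]) cube([32, 32, 381]);
}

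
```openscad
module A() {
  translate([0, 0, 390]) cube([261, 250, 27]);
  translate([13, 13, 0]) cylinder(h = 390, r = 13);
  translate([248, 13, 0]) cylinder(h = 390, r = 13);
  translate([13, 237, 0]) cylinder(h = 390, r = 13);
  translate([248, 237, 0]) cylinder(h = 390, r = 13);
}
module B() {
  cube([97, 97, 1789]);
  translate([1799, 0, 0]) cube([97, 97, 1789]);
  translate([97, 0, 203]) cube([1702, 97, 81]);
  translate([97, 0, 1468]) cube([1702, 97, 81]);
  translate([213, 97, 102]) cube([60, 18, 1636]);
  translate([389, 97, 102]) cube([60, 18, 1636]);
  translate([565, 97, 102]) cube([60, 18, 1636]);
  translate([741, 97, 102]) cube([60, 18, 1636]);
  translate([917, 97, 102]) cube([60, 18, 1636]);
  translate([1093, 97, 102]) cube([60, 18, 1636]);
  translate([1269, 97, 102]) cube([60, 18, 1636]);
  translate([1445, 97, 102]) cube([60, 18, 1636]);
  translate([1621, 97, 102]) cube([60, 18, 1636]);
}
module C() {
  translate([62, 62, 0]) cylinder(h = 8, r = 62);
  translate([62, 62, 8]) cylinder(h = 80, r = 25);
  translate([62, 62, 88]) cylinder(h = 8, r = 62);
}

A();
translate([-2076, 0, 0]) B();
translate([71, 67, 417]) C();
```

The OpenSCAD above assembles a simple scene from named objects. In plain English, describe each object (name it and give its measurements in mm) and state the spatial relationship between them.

A is a four-legged stool. The seat is a 261×250×27 mm slab whose top surface is at z = 417 mm; four round legs, each 26 mm in diameter, run from the floor (z = 0) to the underside of the seat, each leg's axis is inset half a diameter from the nearest pair of seat edges (so the leg's bounding box is flush with the corner).

B is a fence section. Two 97×97 mm posts, 1789 mm tall, stand on the floor with a clear span of 1702 mm between their inner faces. Two horizontal rails of 97×81 mm section span the gap between the posts with their undersides at z = 203 mm and z = 1468 mm, flush with the posts' −y face. 9 pickets, each 60 mm wide, 18 mm thick and 1636 mm tall, are fixed to the +y face of the rails with their bottoms at z = 102 mm, evenly spaced across the span with equal gaps (rounded down to the nearest mm) at the −x end and between each pair — any rounding remainder accumulates at the +x end.

C is a spool: two coaxial disc flanges of radius 62 mm and thickness 8 mm, joined by a core cylinder of radius 25 mm and height 80 mm. The lower flange rests on z = 0 and the three cylinders share a vertical axis.

The fence section is on the floor beside the stool on its −x side. The spool is on top of the stool.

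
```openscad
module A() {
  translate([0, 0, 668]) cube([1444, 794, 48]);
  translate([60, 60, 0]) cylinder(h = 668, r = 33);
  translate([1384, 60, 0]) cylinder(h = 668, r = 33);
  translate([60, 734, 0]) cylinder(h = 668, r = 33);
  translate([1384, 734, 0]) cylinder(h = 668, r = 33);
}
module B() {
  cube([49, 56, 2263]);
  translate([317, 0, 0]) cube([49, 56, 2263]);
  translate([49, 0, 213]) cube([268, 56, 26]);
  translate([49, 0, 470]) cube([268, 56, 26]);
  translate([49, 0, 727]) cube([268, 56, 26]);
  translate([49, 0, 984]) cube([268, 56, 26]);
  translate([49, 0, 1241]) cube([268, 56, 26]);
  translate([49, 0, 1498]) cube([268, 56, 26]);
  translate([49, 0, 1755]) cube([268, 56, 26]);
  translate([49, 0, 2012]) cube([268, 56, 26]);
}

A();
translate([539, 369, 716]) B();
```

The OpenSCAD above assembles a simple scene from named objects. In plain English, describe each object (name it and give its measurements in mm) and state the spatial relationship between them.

A is a table with a 1444×794 mm rectangular top, 48 mm thick, top surface at z = 716 mm, supported by four round legs of 66 mm diameter, each leg's bounding box inset 27 mm from the nearest pair of top edges, running from the floor.

B is a wooden ladder with two side rails of 49×56 mm section and 2263 mm height, set 366 mm apart overall. Between them run 8 rectangular rungs (56 mm deep, 26 mm thick), front faces flush with the rails' −y face. The bottom of the first rung is 213 mm above the floor and each subsequent rung is 257 mm higher than the one below.

The ladder is on top of the table, centred.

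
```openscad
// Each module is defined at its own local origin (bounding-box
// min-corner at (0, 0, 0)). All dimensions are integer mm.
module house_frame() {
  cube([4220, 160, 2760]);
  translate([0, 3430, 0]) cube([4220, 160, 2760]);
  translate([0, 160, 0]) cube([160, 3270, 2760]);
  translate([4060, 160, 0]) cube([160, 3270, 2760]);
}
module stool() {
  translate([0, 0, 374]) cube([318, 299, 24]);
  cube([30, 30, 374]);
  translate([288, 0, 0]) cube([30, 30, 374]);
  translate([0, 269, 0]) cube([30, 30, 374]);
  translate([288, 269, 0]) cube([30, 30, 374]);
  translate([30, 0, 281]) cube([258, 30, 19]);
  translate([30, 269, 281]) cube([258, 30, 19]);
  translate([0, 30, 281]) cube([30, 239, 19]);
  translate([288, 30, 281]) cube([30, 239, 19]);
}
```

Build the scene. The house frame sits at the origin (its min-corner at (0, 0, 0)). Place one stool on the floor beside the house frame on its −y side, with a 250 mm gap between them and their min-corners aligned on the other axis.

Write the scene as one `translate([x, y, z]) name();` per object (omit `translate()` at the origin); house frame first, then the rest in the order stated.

house_frame();
translate([0, -549, 0]) stool();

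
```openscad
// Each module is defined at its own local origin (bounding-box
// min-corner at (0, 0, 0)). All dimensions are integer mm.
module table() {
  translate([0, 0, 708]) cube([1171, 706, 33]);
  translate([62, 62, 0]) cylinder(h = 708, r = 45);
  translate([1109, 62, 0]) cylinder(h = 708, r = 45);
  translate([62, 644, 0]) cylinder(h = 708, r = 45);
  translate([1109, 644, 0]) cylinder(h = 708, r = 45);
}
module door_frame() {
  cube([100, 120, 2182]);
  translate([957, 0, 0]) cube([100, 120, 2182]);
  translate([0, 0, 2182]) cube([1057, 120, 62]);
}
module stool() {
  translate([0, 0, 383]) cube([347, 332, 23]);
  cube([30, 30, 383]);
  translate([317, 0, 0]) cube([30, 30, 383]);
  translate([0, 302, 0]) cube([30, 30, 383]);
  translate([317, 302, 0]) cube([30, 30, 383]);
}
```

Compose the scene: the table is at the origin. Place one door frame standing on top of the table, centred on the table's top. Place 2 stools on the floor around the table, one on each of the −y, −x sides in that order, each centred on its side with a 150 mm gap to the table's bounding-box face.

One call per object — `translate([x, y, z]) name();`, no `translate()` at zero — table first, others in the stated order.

table();
translate([57, 293, 741]) door_frame();
translate([412, -482, 0]) stool();
translate([-497, 187, 0]) stool();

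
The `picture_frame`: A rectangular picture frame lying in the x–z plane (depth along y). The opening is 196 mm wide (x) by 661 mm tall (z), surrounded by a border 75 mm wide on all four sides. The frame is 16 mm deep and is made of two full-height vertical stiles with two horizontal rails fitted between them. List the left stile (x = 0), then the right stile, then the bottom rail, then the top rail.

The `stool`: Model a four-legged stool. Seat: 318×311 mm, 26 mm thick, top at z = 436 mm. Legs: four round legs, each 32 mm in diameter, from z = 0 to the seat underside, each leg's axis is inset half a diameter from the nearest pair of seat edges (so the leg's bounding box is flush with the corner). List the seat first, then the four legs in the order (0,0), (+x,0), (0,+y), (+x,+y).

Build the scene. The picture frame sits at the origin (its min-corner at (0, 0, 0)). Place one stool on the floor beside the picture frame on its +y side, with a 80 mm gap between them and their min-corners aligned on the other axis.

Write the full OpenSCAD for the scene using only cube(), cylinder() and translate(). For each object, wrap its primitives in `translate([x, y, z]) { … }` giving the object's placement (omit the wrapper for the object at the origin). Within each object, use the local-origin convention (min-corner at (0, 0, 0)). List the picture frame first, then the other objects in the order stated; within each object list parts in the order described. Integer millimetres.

cube([75, 16, 811]);
translate([271, 0, 0]) cube([75, 16, 811]);
translate([75, 0, 0]) cube([196, 16, 75]);
translate([75, 0, 736]) cube([196, 16, 75]);
translate([0, 96, 0]) {
  translate([0, 0, 410]) cube([318, 311, 26]);
  translate([16, 16, 0]) cylinder(h = 410, r = 16);
  translate([302, 16, 0]) cylinder(h = 410, r = 16);
  translate([16, 295, 0]) cylinder(h = 410, r = 16);
  translate([302, 295, 0]) cylinder(h = 410, r = 16);
}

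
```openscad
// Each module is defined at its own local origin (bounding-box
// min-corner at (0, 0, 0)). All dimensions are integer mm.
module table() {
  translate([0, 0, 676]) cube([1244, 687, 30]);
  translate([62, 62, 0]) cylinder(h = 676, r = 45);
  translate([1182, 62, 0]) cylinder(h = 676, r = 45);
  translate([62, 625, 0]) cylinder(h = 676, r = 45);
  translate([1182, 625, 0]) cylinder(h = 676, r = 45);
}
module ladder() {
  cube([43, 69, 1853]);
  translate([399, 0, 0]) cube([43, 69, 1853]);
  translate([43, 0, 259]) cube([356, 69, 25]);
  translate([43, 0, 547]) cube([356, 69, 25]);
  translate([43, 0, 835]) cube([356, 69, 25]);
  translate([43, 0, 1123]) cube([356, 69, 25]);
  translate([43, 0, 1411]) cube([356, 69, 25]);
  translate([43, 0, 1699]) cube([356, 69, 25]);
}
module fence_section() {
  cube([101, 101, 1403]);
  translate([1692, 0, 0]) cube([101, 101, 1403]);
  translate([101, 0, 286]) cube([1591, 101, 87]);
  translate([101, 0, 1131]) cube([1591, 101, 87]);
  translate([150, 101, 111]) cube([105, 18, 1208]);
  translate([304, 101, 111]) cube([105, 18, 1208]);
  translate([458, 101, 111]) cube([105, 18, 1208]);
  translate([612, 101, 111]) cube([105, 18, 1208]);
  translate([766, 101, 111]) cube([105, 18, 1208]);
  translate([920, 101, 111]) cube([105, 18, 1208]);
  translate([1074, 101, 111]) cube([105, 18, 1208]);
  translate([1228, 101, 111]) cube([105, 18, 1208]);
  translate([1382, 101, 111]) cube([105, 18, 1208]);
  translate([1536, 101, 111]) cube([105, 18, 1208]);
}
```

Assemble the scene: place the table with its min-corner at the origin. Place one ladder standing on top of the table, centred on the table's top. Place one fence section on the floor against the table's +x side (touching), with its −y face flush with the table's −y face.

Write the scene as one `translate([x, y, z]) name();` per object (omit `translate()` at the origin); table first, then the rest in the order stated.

table();
translate([401, 309, 706]) ladder();
translate([1244, 0, 0]) fence_section();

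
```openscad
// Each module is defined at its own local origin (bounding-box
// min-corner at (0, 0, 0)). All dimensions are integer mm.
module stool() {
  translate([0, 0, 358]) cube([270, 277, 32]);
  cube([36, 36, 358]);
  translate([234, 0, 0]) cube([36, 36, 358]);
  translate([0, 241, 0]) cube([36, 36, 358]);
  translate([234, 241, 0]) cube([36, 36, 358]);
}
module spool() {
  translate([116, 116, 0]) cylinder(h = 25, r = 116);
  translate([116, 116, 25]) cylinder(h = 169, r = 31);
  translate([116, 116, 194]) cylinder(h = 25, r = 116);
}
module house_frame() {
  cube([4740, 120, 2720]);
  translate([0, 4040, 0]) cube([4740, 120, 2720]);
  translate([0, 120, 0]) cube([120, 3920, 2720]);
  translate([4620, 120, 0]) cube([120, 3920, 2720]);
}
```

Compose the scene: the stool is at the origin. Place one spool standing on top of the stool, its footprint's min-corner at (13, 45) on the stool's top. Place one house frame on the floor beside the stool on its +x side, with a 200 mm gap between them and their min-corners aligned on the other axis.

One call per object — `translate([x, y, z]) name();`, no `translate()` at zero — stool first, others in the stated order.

stool();
translate([13, 45, 390]) spool();
translate([470, 0, 0]) house_frame();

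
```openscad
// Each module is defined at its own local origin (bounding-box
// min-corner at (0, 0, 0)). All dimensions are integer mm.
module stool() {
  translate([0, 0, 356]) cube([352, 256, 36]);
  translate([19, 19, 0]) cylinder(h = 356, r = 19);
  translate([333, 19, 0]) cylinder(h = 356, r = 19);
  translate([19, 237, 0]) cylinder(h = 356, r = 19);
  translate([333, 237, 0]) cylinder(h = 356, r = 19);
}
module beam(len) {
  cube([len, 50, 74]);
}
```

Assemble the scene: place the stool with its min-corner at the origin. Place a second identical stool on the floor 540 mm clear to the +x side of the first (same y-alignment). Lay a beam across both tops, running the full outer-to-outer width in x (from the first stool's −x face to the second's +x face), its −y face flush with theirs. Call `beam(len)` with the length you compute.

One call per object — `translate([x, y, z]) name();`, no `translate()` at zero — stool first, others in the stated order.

stool();
translate([892, 0, 0]) stool();
translate([0, 0, 392]) beam(1244);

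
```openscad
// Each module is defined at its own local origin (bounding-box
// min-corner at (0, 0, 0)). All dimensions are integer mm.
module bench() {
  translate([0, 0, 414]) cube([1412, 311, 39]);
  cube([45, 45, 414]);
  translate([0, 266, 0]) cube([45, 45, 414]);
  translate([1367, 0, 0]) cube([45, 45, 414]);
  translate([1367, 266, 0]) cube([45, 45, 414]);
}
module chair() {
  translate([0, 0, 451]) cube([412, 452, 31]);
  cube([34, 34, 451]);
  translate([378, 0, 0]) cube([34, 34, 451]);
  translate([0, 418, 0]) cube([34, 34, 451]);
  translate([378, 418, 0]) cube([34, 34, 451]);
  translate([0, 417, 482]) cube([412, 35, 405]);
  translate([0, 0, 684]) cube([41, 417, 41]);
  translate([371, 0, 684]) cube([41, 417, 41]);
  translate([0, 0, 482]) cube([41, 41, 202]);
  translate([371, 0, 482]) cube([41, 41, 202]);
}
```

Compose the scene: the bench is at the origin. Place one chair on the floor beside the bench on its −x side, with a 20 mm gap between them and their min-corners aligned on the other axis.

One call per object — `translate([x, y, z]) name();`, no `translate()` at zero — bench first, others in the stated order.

bench();
translate([-432, 0, 0]) chair();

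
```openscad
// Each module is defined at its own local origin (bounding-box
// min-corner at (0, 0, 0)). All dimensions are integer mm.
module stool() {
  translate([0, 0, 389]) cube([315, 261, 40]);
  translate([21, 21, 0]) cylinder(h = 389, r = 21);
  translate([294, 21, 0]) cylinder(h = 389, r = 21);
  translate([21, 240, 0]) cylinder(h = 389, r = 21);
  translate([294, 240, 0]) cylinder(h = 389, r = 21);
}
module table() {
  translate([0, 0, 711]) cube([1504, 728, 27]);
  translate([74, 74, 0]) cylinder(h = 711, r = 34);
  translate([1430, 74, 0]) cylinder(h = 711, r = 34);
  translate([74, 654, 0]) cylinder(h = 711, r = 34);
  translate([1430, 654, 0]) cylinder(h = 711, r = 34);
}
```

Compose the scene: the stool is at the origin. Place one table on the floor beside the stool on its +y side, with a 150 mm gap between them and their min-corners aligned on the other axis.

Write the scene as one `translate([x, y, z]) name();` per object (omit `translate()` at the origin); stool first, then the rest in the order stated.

stool();
translate([0, 411, 0]) table();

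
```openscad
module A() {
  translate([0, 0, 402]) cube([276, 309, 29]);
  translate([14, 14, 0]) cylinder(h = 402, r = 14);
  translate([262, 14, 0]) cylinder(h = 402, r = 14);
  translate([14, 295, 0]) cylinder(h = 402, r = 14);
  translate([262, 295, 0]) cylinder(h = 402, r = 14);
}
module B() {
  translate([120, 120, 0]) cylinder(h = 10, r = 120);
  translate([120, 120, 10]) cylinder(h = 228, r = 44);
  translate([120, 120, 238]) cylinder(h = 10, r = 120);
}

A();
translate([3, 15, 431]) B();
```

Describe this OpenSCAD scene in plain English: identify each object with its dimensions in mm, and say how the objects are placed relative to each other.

A is a four-legged stool. The seat is 276×309 mm, 29 mm thick, top at z = 431 mm. It stands on four round legs, each 28 mm in diameter, from z = 0 to the seat underside, each leg's axis is inset half a diameter from the nearest pair of seat edges (so the leg's bounding box is flush with the corner).

B is a spool: two coaxial disc flanges of radius 120 mm and thickness 10 mm, joined by a core cylinder of radius 44 mm and height 228 mm. The lower flange rests on z = 0 and the three cylinders share a vertical axis.

The spool is on top of the stool.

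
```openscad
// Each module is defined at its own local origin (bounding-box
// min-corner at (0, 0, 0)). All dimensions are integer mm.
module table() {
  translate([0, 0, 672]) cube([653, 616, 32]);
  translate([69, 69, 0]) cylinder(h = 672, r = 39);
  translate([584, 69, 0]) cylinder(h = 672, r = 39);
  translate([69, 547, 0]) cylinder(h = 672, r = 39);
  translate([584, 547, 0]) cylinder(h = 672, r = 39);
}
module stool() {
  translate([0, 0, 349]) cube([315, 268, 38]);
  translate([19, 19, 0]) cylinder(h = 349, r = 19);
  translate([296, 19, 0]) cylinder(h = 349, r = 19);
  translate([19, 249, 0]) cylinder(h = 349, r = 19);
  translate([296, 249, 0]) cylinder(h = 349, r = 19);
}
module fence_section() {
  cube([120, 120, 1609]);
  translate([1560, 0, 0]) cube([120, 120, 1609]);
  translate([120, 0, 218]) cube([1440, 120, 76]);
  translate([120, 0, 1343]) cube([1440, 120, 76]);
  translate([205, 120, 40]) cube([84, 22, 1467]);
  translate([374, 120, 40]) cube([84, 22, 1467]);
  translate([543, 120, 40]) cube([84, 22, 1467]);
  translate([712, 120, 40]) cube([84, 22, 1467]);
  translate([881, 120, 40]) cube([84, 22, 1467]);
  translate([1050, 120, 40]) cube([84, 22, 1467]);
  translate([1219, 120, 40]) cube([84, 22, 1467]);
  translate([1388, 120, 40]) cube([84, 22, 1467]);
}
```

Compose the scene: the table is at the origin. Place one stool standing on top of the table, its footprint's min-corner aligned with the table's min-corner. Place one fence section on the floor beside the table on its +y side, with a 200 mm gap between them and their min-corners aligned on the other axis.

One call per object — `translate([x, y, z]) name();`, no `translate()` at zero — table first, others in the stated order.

table();
translate([0, 0, 704]) stool();
translate([0, 816, 0]) fence_section();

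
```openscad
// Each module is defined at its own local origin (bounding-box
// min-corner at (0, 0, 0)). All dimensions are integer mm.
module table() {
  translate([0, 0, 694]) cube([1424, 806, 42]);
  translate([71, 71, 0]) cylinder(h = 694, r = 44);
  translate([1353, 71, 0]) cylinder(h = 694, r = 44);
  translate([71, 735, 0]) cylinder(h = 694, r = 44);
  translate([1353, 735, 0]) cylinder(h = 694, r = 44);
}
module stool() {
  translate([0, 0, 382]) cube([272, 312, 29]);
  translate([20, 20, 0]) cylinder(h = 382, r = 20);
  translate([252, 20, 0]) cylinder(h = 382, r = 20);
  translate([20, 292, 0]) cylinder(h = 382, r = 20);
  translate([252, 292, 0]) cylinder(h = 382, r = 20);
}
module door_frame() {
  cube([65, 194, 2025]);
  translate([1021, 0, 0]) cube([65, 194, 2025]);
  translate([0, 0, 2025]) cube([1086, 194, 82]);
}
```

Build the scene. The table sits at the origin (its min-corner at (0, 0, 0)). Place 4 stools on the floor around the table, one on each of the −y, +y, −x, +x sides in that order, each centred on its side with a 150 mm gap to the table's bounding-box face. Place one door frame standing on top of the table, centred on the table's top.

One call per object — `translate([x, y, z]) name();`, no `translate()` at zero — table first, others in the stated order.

table();
translate([576, -462, 0]) stool();
translate([576, 956, 0]) stool();
translate([-422, 247, 0]) stool();
translate([1574, 247, 0]) stool();
translate([169, 306, 736]) door_frame();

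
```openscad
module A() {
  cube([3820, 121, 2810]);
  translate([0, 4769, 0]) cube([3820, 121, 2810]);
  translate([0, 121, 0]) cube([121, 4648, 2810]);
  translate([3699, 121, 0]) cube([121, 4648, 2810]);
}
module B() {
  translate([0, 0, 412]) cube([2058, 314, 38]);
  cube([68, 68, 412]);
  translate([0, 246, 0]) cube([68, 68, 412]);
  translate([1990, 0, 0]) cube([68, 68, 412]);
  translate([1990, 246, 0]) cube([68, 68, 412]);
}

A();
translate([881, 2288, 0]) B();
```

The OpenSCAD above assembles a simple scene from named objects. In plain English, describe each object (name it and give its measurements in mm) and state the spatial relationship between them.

A is a box-shaped house frame (walls only): outside footprint 3820×4890 mm, wall height 2810 mm, wall thickness 121 mm. The two y-facing walls run the full x-width; the two x-facing walls fit between the inner faces of the y-facing walls.

B is a bench: a 2058×314 mm seat slab, 38 mm thick, top at z = 450 mm, on four 68×68 mm square legs flush with the seat corners and standing on z = 0.

The bench sits inside the house frame, centred.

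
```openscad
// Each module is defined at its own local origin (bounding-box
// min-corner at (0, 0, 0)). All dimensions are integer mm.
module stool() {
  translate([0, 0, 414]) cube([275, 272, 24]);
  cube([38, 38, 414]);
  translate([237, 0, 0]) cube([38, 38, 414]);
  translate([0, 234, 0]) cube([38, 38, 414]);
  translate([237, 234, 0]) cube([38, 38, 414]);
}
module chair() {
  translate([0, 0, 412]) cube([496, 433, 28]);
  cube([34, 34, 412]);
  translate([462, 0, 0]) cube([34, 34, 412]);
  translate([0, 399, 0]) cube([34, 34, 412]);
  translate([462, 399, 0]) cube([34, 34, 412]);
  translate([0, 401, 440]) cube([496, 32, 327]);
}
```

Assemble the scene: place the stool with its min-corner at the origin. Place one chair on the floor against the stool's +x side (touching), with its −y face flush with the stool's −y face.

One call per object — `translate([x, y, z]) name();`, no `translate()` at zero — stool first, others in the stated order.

stool();
translate([275, 0, 0]) chair();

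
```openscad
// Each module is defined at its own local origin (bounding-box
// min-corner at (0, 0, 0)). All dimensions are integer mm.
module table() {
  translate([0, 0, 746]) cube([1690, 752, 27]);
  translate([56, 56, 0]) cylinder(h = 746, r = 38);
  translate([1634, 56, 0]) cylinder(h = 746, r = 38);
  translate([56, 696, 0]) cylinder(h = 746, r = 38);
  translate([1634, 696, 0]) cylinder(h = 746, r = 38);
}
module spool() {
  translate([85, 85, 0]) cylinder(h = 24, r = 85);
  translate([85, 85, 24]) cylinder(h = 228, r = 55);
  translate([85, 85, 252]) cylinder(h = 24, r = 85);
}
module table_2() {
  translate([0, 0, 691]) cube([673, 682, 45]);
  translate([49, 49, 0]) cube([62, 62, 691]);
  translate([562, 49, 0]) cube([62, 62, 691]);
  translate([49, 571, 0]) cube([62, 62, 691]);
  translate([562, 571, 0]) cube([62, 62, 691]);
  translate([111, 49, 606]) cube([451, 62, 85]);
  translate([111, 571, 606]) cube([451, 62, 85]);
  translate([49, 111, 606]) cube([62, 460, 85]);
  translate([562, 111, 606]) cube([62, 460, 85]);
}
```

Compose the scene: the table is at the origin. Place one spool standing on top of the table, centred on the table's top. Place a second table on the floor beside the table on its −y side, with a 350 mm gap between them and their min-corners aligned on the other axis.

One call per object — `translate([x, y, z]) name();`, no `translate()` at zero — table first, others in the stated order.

table();
translate([760, 291, 773]) spool();
translate([0, -1032, 0]) table_2();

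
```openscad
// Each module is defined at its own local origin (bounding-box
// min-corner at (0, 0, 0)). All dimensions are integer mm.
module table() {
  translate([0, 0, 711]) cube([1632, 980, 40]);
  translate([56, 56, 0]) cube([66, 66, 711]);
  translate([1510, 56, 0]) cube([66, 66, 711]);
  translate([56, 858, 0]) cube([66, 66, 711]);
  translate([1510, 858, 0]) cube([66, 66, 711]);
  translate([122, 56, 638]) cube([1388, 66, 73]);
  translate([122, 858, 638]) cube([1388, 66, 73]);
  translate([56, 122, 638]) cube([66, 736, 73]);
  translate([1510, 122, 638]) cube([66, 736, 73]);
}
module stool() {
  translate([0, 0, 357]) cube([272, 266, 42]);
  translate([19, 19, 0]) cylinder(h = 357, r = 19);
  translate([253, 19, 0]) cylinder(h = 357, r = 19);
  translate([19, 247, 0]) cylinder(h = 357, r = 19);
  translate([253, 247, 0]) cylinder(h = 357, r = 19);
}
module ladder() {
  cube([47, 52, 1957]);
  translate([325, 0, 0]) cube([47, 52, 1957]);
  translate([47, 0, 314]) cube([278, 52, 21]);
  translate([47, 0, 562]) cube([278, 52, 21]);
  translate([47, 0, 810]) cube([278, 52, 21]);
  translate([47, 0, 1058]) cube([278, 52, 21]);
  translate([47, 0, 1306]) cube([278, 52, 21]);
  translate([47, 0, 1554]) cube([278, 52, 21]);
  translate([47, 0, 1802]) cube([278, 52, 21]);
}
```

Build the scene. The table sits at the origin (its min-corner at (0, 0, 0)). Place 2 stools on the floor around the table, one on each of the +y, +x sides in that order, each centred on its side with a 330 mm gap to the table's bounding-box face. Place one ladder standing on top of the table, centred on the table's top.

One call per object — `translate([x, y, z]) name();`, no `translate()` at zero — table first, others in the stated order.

table();
translate([680, 1310, 0]) stool();
translate([1962, 357, 0]) stool();
translate([630, 464, 751]) ladder();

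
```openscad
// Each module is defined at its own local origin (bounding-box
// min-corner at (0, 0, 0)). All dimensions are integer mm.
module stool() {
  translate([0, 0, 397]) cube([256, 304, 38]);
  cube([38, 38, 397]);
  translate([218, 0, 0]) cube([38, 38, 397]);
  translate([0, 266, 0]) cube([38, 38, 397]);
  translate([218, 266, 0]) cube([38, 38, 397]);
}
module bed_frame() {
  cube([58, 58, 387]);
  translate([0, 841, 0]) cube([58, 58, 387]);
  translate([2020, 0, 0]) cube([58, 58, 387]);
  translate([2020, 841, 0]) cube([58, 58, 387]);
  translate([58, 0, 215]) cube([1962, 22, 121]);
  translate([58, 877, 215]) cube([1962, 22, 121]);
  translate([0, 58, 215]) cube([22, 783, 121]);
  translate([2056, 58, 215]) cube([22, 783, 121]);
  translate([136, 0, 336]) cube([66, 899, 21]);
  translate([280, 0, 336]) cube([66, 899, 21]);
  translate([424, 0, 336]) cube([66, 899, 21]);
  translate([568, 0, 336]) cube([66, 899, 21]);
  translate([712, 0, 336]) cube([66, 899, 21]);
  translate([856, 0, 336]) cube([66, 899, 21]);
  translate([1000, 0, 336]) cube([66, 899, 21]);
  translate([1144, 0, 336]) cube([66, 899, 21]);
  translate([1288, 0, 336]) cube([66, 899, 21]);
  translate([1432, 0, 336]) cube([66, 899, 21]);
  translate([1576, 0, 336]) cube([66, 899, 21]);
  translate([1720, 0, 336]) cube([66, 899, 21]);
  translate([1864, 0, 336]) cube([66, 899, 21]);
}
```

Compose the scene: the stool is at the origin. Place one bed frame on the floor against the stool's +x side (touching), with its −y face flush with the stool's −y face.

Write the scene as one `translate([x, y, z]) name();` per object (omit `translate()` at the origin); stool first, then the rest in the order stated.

stool();
translate([256, 0, 0]) bed_frame();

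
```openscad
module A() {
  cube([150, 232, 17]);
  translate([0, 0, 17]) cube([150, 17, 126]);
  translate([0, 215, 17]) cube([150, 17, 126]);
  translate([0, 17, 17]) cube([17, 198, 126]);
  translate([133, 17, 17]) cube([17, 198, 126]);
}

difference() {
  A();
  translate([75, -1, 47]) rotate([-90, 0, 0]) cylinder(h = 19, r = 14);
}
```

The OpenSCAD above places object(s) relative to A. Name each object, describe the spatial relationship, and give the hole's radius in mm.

A is an open box. The open box has a circular hole through its front wall. The hole's radius is 14 mm.

The subtracted cylinder has r = 14 mm.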